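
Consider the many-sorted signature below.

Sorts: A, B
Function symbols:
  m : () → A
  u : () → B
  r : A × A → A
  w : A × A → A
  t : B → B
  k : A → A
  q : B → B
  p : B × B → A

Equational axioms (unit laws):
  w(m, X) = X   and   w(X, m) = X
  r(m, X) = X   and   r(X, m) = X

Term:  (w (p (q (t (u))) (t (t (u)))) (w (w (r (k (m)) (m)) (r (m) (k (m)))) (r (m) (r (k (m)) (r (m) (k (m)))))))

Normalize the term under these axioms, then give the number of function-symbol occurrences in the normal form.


size = 19

1. (w (p (q (t (u))) (t (t (u)))) (w (w (r (k (m)) (m)) (r (m) (k (m)))) (r (m) (r (k (m)) (r (m) (k (m)))))))  →  (w (p (q (t (u))) (t (t (u)))) (w (w (k (m)) (r (m) (k (m)))) (r (m) (r (k (m)) (r (m) (k (m)))))))
2. (w (p (q (t (u))) (t (t (u)))) (w (w (k (m)) (r (m) (k (m)))) (r (m) (r (k (m)) (r (m) (k (m)))))))  →  (w (p (q (t (u))) (t (t (u)))) (w (w (k (m)) (k (m))) (r (m) (r (k (m)) (r (m) (k (m)))))))
3. (w (p (q (t (u))) (t (t (u)))) (w (w (k (m)) (k (m))) (r (m) (r (k (m)) (r (m) (k (m)))))))  →  (w (p (q (t (u))) (t (t (u)))) (w (w (k (m)) (k (m))) (r (k (m)) (r (m) (k (m))))))
4. (w (p (q (t (u))) (t (t (u)))) (w (w (k (m)) (k (m))) (r (k (m)) (r (m) (k (m))))))  →  (w (p (q (t (u))) (t (t (u)))) (w (w (k (m)) (k (m))) (r (k (m)) (k (m)))))
normal form: (w (p (q (t (u))) (t (t (u)))) (w (w (k (m)) (k (m))) (r (k (m)) (k (m)))))


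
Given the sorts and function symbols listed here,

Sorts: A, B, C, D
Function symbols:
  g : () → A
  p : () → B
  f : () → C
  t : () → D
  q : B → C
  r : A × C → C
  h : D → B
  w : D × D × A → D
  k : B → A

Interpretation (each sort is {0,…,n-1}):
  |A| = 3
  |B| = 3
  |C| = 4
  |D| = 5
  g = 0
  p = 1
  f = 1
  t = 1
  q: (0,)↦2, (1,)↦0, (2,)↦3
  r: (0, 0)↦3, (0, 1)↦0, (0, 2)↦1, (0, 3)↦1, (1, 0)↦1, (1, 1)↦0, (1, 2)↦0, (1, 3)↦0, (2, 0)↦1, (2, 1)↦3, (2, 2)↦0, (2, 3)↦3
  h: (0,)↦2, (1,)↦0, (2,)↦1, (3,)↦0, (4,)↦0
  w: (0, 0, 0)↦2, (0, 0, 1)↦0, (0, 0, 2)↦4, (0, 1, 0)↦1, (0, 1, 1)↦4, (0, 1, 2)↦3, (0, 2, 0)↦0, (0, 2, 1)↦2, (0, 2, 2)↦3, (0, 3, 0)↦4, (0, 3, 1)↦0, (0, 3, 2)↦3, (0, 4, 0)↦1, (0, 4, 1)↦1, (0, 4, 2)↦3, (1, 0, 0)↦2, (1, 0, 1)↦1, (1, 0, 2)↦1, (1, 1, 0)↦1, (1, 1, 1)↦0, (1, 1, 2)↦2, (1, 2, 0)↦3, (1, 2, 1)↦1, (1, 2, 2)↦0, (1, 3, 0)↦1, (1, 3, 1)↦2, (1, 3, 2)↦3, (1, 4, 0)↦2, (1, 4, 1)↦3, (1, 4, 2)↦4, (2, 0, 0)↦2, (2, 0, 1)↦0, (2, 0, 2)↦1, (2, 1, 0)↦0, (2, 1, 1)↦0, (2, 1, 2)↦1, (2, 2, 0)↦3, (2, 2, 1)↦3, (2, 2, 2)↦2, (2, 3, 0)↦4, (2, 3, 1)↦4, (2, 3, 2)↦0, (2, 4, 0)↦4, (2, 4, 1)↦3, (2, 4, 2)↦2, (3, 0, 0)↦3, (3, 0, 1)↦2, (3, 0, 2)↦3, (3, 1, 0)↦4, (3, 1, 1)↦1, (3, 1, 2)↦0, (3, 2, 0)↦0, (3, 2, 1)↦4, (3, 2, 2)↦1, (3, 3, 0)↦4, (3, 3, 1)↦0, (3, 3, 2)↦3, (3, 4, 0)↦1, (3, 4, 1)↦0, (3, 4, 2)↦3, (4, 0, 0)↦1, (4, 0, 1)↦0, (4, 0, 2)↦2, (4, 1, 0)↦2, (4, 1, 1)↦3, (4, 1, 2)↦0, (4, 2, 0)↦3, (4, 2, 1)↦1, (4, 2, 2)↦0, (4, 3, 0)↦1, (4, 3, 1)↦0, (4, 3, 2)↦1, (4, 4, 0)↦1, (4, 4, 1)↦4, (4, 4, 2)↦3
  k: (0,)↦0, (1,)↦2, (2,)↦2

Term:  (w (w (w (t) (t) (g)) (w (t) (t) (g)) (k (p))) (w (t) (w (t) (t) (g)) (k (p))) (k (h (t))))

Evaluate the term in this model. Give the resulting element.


value = 3

  t = 1
  t = 1
  g = 0
  (w (t) (t) (g)) = w(1, 1, 0) = 1
  t = 1
  t = 1
  g = 0
  (w (t) (t) (g)) = w(1, 1, 0) = 1
  p = 1
  (k (p)) = k(1,) = 2
  (w (w (t) (t) (g)) (w (t) (t) (g)) (k (p))) = w(1, 1, 2) = 2
  t = 1
  t = 1
  t = 1
  g = 0
  (w (t) (t) (g)) = w(1, 1, 0) = 1
  p = 1
  (k (p)) = k(1,) = 2
  (w (t) (w (t) (t) (g)) (k (p))) = w(1, 1, 2) = 2
  t = 1
  (h (t)) = h(1,) = 0
  (k (h (t))) = k(0,) = 0
  (w (w (w (t) (t) (g)) (w (t) (t) (g)) (k (p))) (w (t) (w (t) (t) (g)) (k (p))) (k (h (t)))) = w(2, 2, 0) = 3


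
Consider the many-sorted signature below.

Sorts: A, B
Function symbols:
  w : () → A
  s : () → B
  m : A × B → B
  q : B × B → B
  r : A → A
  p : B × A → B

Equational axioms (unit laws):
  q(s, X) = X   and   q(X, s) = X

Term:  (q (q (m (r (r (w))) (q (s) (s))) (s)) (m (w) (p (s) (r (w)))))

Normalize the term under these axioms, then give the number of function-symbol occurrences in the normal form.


1. (q (q (m (r (r (w))) (q (s) (s))) (s)) (m (w) (p (s) (r (w)))))  →  (q (m (r (r (w))) (q (s) (s))) (m (w) (p (s) (r (w)))))
2. (q (m (r (r (w))) (q (s) (s))) (m (w) (p (s) (r (w)))))  →  (q (m (r (r (w))) (s)) (m (w) (p (s) (r (w)))))
normal form: (q (m (r (r (w))) (s)) (m (w) (p (s) (r (w)))))

size = 12


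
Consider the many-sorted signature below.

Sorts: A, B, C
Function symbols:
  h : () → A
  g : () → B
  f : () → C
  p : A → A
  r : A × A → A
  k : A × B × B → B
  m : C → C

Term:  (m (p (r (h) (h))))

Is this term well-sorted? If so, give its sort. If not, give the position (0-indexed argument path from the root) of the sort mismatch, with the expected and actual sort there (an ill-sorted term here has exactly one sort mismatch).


      (h) : A
      (h) : A
    (r (h) (h)) : A
  (p (r (h) (h))) : A
(m (p (r (h) (h)))) : ✗ arg 0 at [0] has sort A, expected C

ill-sorted at position [0]: expected C, got A


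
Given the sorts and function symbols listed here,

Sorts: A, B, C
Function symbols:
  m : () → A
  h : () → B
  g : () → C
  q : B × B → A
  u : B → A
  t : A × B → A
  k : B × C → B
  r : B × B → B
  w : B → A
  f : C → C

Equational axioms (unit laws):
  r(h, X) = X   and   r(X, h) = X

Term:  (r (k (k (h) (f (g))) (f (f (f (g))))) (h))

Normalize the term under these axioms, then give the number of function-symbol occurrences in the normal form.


size = 9

1. (r (k (k (h) (f (g))) (f (f (f (g))))) (h))  →  (k (k (h) (f (g))) (f (f (f (g)))))
normal form: (k (k (h) (f (g))) (f (f (f (g)))))


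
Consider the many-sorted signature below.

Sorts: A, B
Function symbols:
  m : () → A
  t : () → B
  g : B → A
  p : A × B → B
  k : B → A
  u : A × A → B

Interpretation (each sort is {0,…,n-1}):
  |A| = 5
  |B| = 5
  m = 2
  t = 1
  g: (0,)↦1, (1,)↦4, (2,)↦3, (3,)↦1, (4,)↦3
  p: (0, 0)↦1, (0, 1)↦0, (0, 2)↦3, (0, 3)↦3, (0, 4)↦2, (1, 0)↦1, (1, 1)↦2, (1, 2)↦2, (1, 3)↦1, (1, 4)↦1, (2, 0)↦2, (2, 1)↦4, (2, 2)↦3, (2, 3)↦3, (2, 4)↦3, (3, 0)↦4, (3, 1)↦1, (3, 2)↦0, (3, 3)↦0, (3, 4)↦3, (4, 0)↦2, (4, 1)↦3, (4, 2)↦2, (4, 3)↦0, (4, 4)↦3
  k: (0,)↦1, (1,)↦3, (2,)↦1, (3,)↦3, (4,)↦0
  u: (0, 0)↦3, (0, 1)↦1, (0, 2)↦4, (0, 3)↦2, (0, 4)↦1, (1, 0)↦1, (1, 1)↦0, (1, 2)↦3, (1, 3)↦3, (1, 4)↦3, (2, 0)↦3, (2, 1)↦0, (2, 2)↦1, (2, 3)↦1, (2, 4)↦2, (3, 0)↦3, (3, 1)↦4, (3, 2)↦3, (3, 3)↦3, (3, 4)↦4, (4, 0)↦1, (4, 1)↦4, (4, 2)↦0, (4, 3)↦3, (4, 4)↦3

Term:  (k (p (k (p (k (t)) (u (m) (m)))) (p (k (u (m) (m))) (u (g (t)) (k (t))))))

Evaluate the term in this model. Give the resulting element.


  t = 1
  (k (t)) = k(1,) = 3
  m = 2
  m = 2
  (u (m) (m)) = u(2, 2) = 1
  (p (k (t)) (u (m) (m))) = p(3, 1) = 1
  (k (p (k (t)) (u (m) (m)))) = k(1,) = 3
  m = 2
  m = 2
  (u (m) (m)) = u(2, 2) = 1
  (k (u (m) (m))) = k(1,) = 3
  t = 1
  (g (t)) = g(1,) = 4
  t = 1
  (k (t)) = k(1,) = 3
  (u (g (t)) (k (t))) = u(4, 3) = 3
  (p (k (u (m) (m))) (u (g (t)) (k (t)))) = p(3, 3) = 0
  (p (k (p (k (t)) (u (m) (m)))) (p (k (u (m) (m))) (u (g (t)) (k (t))))) = p(3, 0) = 4
  (k (p (k (p (k (t)) (u (m) (m)))) (p (k (u (m) (m))) (u (g (t)) (k (t)))))) = k(4,) = 0

value = 0


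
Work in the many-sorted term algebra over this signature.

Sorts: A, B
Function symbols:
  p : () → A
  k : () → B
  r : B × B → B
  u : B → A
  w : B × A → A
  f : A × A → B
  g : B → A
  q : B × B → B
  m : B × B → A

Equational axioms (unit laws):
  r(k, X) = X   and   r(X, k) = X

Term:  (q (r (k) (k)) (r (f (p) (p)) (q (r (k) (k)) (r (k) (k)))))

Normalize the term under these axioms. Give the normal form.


1. (q (r (k) (k)) (r (f (p) (p)) (q (r (k) (k)) (r (k) (k)))))  →  (q (k) (r (f (p) (p)) (q (r (k) (k)) (r (k) (k)))))
2. (q (k) (r (f (p) (p)) (q (r (k) (k)) (r (k) (k)))))  →  (q (k) (r (f (p) (p)) (q (k) (r (k) (k)))))
3. (q (k) (r (f (p) (p)) (q (k) (r (k) (k)))))  →  (q (k) (r (f (p) (p)) (q (k) (k))))

normal form = (q (k) (r (f (p) (p)) (q (k) (k))))


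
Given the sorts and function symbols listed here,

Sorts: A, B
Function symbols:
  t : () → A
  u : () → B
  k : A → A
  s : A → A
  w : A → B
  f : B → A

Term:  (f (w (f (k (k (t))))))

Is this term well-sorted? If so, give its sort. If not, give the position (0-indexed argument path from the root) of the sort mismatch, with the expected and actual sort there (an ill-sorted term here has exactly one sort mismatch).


ill-sorted at position [0, 0, 0]: expected B, got A

          (t) : A
        (k (t)) : A
      (k (k (t))) : A
    (f (k (k (t)))) : ✗ arg 0 at [0, 0, 0] has sort A, expected B


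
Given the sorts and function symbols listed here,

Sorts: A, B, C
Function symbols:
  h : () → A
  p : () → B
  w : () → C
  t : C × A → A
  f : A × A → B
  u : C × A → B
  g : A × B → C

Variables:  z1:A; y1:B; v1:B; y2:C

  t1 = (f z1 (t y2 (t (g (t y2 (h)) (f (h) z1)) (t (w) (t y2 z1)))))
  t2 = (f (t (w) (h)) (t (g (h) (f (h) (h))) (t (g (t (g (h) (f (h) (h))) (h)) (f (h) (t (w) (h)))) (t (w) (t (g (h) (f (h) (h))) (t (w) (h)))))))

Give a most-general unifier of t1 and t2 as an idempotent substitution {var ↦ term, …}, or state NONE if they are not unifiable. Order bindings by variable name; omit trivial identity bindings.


{y2 ↦ (g (h) (f (h) (h))), z1 ↦ (t (w) (h))}


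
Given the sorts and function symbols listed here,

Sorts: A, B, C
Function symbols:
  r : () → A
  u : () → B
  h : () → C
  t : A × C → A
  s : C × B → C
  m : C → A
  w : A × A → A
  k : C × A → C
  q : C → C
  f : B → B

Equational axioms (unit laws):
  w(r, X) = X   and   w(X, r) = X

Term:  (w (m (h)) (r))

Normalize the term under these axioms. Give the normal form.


1. (w (m (h)) (r))  →  (m (h))

normal form = (m (h))


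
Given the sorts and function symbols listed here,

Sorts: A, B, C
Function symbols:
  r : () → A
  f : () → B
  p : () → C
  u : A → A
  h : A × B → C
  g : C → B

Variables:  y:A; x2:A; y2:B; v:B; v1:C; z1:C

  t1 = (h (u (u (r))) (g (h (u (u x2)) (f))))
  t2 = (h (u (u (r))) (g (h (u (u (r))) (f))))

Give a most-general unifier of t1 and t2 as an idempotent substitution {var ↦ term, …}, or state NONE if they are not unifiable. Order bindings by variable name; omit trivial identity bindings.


{x2 ↦ (r)}


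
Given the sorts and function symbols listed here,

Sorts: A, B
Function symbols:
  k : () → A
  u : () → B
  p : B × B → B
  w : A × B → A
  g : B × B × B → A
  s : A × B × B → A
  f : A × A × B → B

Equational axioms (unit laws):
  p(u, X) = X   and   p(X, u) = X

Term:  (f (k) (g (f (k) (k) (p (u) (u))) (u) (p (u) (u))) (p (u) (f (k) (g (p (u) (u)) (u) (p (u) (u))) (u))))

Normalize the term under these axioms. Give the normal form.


1. (f (k) (g (f (k) (k) (p (u) (u))) (u) (p (u) (u))) (p (u) (f (k) (g (p (u) (u)) (u) (p (u) (u))) (u))))  →  (f (k) (g (f (k) (k) (u)) (u) (p (u) (u))) (p (u) (f (k) (g (p (u) (u)) (u) (p (u) (u))) (u))))
2. (f (k) (g (f (k) (k) (u)) (u) (p (u) (u))) (p (u) (f (k) (g (p (u) (u)) (u) (p (u) (u))) (u))))  →  (f (k) (g (f (k) (k) (u)) (u) (u)) (p (u) (f (k) (g (p (u) (u)) (u) (p (u) (u))) (u))))
3. (f (k) (g (f (k) (k) (u)) (u) (u)) (p (u) (f (k) (g (p (u) (u)) (u) (p (u) (u))) (u))))  →  (f (k) (g (f (k) (k) (u)) (u) (u)) (f (k) (g (p (u) (u)) (u) (p (u) (u))) (u)))
4. (f (k) (g (f (k) (k) (u)) (u) (u)) (f (k) (g (p (u) (u)) (u) (p (u) (u))) (u)))  →  (f (k) (g (f (k) (k) (u)) (u) (u)) (f (k) (g (u) (u) (p (u) (u))) (u)))
5. (f (k) (g (f (k) (k) (u)) (u) (u)) (f (k) (g (u) (u) (p (u) (u))) (u)))  →  (f (k) (g (f (k) (k) (u)) (u) (u)) (f (k) (g (u) (u) (u)) (u)))

normal form = (f (k) (g (f (k) (k) (u)) (u) (u)) (f (k) (g (u) (u) (u)) (u)))


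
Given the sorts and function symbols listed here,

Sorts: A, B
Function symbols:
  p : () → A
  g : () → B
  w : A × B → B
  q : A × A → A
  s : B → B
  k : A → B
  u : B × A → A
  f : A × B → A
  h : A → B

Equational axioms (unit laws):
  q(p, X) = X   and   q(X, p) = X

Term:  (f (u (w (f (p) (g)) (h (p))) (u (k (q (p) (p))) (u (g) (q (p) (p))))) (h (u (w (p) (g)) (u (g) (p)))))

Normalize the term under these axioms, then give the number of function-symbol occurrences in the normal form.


1. (f (u (w (f (p) (g)) (h (p))) (u (k (q (p) (p))) (u (g) (q (p) (p))))) (h (u (w (p) (g)) (u (g) (p)))))  →  (f (u (w (f (p) (g)) (h (p))) (u (k (p)) (u (g) (q (p) (p))))) (h (u (w (p) (g)) (u (g) (p)))))
2. (f (u (w (f (p) (g)) (h (p))) (u (k (p)) (u (g) (q (p) (p))))) (h (u (w (p) (g)) (u (g) (p)))))  →  (f (u (w (f (p) (g)) (h (p))) (u (k (p)) (u (g) (p)))) (h (u (w (p) (g)) (u (g) (p)))))
normal form: (f (u (w (f (p) (g)) (h (p))) (u (k (p)) (u (g) (p)))) (h (u (w (p) (g)) (u (g) (p)))))

size = 22


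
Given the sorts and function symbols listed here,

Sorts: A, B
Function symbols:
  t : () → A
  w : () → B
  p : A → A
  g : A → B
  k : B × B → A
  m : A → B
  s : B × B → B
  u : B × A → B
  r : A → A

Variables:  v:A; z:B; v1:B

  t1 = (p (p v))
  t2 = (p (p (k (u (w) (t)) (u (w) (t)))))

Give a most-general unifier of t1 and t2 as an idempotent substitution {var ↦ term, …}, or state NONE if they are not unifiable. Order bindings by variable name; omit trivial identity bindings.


{v ↦ (k (u (w) (t)) (u (w) (t)))}


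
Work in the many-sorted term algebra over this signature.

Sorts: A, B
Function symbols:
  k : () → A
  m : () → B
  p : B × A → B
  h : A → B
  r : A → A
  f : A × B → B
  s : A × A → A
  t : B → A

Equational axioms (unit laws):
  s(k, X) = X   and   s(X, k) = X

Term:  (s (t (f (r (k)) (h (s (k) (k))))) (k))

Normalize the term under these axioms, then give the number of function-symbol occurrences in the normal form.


1. (s (t (f (r (k)) (h (s (k) (k))))) (k))  →  (t (f (r (k)) (h (s (k) (k)))))
2. (t (f (r (k)) (h (s (k) (k)))))  →  (t (f (r (k)) (h (k))))
normal form: (t (f (r (k)) (h (k))))

size = 6


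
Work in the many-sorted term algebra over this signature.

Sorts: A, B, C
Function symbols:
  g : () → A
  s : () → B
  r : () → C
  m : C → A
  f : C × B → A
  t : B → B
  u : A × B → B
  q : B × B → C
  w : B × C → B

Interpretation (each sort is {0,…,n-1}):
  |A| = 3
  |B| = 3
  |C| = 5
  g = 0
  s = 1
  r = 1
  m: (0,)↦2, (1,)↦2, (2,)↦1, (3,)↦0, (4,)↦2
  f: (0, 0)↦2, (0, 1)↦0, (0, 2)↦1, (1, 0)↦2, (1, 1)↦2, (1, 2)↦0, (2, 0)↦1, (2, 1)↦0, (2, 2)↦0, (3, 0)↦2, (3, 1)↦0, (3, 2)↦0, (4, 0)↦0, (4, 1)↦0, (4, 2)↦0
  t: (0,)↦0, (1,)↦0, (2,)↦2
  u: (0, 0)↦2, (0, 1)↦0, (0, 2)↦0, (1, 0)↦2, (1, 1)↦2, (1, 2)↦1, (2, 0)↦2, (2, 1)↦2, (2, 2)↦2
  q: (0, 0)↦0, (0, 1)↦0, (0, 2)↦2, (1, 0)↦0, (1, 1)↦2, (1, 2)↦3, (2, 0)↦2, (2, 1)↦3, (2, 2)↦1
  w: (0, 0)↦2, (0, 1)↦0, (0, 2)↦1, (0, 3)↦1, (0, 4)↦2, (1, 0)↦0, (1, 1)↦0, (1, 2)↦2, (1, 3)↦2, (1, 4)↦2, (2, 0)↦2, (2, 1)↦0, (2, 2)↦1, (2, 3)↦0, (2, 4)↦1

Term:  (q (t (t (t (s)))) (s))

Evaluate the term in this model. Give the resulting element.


  s = 1
  (t (s)) = t(1,) = 0
  (t (t (s))) = t(0,) = 0
  (t (t (t (s)))) = t(0,) = 0
  s = 1
  (q (t (t (t (s)))) (s)) = q(0, 1) = 0

value = 0


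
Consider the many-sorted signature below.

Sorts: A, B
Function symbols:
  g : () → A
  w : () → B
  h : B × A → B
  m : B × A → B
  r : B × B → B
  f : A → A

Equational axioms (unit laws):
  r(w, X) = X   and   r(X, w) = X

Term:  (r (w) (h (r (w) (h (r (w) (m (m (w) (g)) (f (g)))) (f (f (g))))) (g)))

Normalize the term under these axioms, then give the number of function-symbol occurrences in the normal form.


size = 12

1. (r (w) (h (r (w) (h (r (w) (m (m (w) (g)) (f (g)))) (f (f (g))))) (g)))  →  (h (r (w) (h (r (w) (m (m (w) (g)) (f (g)))) (f (f (g))))) (g))
2. (h (r (w) (h (r (w) (m (m (w) (g)) (f (g)))) (f (f (g))))) (g))  →  (h (h (r (w) (m (m (w) (g)) (f (g)))) (f (f (g)))) (g))
3. (h (h (r (w) (m (m (w) (g)) (f (g)))) (f (f (g)))) (g))  →  (h (h (m (m (w) (g)) (f (g))) (f (f (g)))) (g))
normal form: (h (h (m (m (w) (g)) (f (g))) (f (f (g)))) (g))


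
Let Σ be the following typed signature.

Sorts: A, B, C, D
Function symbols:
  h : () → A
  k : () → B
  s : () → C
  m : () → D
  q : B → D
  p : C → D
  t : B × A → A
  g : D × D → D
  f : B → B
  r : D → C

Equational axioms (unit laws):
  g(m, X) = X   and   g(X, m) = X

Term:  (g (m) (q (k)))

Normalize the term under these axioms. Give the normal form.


1. (g (m) (q (k)))  →  (q (k))

normal form = (q (k))


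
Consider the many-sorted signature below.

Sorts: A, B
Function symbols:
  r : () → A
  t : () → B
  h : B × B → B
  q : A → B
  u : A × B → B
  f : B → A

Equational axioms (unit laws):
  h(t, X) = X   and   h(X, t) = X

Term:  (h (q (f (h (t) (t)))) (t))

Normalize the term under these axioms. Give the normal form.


normal form = (q (f (t)))

1. (h (q (f (h (t) (t)))) (t))  →  (q (f (h (t) (t))))
2. (q (f (h (t) (t))))  →  (q (f (t)))


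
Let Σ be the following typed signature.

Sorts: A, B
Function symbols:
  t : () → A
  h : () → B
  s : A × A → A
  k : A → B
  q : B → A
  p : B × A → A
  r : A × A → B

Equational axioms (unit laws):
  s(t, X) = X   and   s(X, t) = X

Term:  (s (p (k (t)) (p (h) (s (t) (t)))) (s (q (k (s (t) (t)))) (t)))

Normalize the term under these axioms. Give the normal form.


normal form = (s (p (k (t)) (p (h) (t))) (q (k (t))))

1. (s (p (k (t)) (p (h) (s (t) (t)))) (s (q (k (s (t) (t)))) (t)))  →  (s (p (k (t)) (p (h) (t))) (s (q (k (s (t) (t)))) (t)))
2. (s (p (k (t)) (p (h) (t))) (s (q (k (s (t) (t)))) (t)))  →  (s (p (k (t)) (p (h) (t))) (q (k (s (t) (t)))))
3. (s (p (k (t)) (p (h) (t))) (q (k (s (t) (t)))))  →  (s (p (k (t)) (p (h) (t))) (q (k (t))))


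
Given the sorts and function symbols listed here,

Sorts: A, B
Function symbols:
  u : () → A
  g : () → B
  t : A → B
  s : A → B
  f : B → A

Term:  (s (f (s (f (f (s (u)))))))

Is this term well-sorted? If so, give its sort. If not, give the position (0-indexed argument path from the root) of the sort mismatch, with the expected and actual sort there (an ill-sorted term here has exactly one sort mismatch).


ill-sorted at position [0, 0, 0, 0]: expected B, got A

            (u) : A
          (s (u)) : B
        (f (s (u))) : A
      (f (f (s (u)))) : ✗ arg 0 at [0, 0, 0, 0] has sort A, expected B


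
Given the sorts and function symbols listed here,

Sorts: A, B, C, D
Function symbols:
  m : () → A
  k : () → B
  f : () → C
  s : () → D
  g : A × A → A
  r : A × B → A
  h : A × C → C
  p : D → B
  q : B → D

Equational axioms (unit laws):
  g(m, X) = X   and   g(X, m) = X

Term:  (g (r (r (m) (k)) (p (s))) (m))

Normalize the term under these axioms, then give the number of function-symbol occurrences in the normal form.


1. (g (r (r (m) (k)) (p (s))) (m))  →  (r (r (m) (k)) (p (s)))
normal form: (r (r (m) (k)) (p (s)))

size = 6


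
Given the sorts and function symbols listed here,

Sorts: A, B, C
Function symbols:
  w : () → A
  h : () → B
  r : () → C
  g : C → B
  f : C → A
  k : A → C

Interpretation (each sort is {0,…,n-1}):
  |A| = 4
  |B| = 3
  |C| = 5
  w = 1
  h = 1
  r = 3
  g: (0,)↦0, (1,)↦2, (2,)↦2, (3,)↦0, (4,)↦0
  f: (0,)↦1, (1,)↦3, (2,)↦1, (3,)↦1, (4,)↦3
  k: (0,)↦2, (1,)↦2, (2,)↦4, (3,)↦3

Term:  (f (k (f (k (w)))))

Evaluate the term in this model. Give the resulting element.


value = 1

  w = 1
  (k (w)) = k(1,) = 2
  (f (k (w))) = f(2,) = 1
  (k (f (k (w)))) = k(1,) = 2
  (f (k (f (k (w))))) = f(2,) = 1


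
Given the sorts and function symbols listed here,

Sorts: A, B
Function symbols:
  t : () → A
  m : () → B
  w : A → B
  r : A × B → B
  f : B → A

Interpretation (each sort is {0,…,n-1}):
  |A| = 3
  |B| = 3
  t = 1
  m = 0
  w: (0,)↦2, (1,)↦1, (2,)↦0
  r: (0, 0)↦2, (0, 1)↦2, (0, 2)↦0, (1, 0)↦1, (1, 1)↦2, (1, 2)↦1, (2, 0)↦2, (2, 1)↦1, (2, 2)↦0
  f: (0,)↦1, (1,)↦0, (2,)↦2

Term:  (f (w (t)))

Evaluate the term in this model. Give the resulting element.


value = 0

  t = 1
  (w (t)) = w(1,) = 1
  (f (w (t))) = f(1,) = 0


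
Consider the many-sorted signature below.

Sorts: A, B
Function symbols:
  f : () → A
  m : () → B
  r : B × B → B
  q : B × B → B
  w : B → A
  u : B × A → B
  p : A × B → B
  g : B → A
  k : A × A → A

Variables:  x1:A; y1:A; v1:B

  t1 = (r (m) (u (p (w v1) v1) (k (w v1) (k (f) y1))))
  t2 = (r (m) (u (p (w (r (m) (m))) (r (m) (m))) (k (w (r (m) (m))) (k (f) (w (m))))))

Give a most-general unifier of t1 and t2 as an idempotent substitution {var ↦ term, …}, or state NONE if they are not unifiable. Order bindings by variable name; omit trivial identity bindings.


{v1 ↦ (r (m) (m)), y1 ↦ (w (m))}


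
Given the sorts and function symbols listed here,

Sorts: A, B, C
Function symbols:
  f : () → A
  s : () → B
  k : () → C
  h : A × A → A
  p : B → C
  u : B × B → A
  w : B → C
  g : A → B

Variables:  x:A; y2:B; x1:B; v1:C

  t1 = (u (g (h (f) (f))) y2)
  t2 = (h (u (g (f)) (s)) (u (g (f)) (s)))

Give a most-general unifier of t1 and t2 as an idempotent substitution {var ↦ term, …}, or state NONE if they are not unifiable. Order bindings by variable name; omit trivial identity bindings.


head clash or occurs-check failure — not unifiable

NONE (not unifiable)


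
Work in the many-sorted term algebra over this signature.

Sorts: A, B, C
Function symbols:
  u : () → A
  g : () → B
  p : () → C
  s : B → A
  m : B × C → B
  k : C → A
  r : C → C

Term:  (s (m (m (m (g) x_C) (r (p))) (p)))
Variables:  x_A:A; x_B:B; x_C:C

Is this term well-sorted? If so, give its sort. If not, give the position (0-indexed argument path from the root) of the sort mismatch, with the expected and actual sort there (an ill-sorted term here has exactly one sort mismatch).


well-sorted; sort = A

        (g) : B
        x_C : C
      (m (g) x_C) : B
        (p) : C
      (r (p)) : C
    (m (m (g) x_C) (r (p))) : B
    (p) : C
  (m (m (m (g) x_C) (r (p))) (p)) : B
(s (m (m (m (g) x_C) (r (p))) (p))) : A


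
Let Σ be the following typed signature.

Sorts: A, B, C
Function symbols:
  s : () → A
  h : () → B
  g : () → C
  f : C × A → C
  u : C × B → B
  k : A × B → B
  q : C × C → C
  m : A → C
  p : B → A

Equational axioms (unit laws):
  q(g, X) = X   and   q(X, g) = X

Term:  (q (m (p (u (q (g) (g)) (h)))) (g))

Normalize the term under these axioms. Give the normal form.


1. (q (m (p (u (q (g) (g)) (h)))) (g))  →  (m (p (u (q (g) (g)) (h))))
2. (m (p (u (q (g) (g)) (h))))  →  (m (p (u (g) (h))))

normal form = (m (p (u (g) (h))))


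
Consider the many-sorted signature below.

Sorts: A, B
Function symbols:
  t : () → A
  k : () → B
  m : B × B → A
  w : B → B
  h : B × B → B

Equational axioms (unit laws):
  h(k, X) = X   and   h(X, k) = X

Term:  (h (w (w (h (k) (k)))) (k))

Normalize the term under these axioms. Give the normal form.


normal form = (w (w (k)))

1. (h (w (w (h (k) (k)))) (k))  →  (w (w (h (k) (k))))
2. (w (w (h (k) (k))))  →  (w (w (k)))


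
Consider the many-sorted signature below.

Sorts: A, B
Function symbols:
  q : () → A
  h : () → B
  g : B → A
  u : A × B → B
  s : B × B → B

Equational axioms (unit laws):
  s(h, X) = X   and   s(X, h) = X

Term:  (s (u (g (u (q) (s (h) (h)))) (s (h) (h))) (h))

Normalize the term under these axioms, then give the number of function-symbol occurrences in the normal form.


1. (s (u (g (u (q) (s (h) (h)))) (s (h) (h))) (h))  →  (u (g (u (q) (s (h) (h)))) (s (h) (h)))
2. (u (g (u (q) (s (h) (h)))) (s (h) (h)))  →  (u (g (u (q) (h))) (s (h) (h)))
3. (u (g (u (q) (h))) (s (h) (h)))  →  (u (g (u (q) (h))) (h))
normal form: (u (g (u (q) (h))) (h))

size = 6


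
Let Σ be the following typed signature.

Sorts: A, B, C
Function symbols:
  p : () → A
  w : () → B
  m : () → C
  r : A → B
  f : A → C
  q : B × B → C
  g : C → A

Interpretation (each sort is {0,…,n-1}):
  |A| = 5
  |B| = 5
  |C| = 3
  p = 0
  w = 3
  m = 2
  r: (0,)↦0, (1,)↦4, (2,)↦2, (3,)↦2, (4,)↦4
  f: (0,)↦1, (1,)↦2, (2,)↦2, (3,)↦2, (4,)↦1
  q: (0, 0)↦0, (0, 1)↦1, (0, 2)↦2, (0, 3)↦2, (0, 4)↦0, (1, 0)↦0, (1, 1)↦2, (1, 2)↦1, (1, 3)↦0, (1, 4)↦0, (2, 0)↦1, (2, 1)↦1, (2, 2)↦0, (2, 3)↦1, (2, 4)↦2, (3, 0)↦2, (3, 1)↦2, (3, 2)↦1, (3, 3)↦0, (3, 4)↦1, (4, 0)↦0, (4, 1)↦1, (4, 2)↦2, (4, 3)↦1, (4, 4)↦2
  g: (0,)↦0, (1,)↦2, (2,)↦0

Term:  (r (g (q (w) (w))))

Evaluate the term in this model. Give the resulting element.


value = 0

  w = 3
  w = 3
  (q (w) (w)) = q(3, 3) = 0
  (g (q (w) (w))) = g(0,) = 0
  (r (g (q (w) (w)))) = r(0,) = 0


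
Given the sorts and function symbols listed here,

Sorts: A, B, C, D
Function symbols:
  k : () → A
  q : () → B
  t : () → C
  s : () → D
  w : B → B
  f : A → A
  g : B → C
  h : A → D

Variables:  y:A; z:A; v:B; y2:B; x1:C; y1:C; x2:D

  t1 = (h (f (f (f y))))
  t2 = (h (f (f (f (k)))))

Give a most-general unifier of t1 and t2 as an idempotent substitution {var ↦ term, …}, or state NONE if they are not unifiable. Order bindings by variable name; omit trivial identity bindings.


{y ↦ (k)}


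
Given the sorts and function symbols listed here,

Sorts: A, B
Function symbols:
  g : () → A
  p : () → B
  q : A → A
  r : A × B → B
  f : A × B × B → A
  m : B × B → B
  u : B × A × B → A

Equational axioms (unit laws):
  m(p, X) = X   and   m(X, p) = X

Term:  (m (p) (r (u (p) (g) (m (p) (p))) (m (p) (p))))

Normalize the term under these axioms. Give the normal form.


1. (m (p) (r (u (p) (g) (m (p) (p))) (m (p) (p))))  →  (r (u (p) (g) (m (p) (p))) (m (p) (p)))
2. (r (u (p) (g) (m (p) (p))) (m (p) (p)))  →  (r (u (p) (g) (p)) (m (p) (p)))
3. (r (u (p) (g) (p)) (m (p) (p)))  →  (r (u (p) (g) (p)) (p))

normal form = (r (u (p) (g) (p)) (p))


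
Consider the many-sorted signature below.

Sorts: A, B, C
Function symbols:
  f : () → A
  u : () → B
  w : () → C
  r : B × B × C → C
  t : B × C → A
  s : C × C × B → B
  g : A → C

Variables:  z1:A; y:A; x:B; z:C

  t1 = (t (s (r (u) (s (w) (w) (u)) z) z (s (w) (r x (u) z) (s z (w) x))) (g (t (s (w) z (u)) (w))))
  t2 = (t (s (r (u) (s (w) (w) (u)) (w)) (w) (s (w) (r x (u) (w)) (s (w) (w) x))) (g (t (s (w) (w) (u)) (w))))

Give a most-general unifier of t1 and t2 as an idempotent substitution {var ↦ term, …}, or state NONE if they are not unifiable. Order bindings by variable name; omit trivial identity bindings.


{z ↦ (w)}


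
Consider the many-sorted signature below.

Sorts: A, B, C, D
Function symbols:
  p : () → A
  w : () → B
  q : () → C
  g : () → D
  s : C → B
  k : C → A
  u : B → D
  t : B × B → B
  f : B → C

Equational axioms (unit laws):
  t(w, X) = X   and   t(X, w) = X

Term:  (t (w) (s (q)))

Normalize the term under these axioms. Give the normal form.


normal form = (s (q))

1. (t (w) (s (q)))  →  (s (q))


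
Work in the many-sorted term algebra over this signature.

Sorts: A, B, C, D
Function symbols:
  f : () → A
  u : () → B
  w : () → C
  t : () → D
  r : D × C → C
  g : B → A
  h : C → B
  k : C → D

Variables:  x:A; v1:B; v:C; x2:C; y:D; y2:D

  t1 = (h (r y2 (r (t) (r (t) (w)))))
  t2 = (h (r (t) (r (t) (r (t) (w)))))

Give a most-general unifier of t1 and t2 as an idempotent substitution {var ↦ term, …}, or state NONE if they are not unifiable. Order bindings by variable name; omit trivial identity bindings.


{y2 ↦ (t)}


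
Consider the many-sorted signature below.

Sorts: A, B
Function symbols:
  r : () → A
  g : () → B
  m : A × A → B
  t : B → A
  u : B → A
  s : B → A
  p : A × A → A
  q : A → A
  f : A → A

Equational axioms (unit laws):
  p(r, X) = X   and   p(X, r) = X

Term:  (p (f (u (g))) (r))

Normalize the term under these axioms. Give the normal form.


normal form = (f (u (g)))

1. (p (f (u (g))) (r))  →  (f (u (g)))


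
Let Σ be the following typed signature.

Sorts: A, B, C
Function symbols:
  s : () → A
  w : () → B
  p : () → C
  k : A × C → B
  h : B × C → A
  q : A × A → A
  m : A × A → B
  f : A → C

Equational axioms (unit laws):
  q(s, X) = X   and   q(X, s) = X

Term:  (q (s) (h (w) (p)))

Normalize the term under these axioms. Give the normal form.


normal form = (h (w) (p))

1. (q (s) (h (w) (p)))  →  (h (w) (p))


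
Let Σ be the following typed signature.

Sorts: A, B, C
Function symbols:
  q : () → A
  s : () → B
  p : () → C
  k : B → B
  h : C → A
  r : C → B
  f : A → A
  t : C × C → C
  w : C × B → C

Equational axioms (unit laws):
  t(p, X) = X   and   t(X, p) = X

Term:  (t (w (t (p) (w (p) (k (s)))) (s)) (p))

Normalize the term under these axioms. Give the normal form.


normal form = (w (w (p) (k (s))) (s))

1. (t (w (t (p) (w (p) (k (s)))) (s)) (p))  →  (w (t (p) (w (p) (k (s)))) (s))
2. (w (t (p) (w (p) (k (s)))) (s))  →  (w (w (p) (k (s))) (s))


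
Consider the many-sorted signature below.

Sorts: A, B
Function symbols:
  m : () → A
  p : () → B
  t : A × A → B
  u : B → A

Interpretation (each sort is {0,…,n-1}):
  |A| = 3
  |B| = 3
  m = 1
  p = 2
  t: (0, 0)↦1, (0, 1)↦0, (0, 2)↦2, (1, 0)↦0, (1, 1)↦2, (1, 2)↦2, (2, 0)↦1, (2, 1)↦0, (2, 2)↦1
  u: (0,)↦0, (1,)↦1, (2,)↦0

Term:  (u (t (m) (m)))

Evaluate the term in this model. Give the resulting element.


  m = 1
  m = 1
  (t (m) (m)) = t(1, 1) = 2
  (u (t (m) (m))) = u(2,) = 0

value = 0


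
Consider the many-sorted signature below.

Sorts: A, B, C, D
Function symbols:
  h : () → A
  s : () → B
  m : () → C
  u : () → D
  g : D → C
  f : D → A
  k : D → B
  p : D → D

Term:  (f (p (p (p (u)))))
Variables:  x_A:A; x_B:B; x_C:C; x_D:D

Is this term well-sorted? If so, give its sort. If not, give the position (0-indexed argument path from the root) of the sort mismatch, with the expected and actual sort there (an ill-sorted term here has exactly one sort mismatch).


        (u) : D
      (p (u)) : D
    (p (p (u))) : D
  (p (p (p (u)))) : D
(f (p (p (p (u))))) : A

well-sorted; sort = A


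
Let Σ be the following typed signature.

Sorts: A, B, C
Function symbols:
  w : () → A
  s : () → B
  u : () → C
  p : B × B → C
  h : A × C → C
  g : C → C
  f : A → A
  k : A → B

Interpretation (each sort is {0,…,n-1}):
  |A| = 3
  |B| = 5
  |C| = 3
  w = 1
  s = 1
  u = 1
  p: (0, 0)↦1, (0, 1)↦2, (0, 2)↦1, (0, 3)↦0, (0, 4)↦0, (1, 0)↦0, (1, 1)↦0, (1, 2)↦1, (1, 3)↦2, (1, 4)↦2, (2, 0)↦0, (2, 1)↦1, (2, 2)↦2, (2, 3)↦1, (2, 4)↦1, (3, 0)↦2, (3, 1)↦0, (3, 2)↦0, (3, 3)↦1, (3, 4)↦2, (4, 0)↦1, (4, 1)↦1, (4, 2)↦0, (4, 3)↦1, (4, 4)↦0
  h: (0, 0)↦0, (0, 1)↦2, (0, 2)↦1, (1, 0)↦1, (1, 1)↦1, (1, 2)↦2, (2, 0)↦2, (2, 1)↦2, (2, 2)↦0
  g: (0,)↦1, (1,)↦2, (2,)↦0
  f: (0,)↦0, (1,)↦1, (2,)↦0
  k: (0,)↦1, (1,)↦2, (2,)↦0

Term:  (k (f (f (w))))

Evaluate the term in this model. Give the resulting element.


  w = 1
  (f (w)) = f(1,) = 1
  (f (f (w))) = f(1,) = 1
  (k (f (f (w)))) = k(1,) = 2

value = 2


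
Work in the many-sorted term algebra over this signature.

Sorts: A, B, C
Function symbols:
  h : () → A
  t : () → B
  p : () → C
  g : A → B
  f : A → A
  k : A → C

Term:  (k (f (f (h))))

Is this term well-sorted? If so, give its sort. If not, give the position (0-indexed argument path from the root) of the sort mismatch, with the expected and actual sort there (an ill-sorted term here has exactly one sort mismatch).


      (h) : A
    (f (h)) : A
  (f (f (h))) : A
(k (f (f (h)))) : C

well-sorted; sort = C


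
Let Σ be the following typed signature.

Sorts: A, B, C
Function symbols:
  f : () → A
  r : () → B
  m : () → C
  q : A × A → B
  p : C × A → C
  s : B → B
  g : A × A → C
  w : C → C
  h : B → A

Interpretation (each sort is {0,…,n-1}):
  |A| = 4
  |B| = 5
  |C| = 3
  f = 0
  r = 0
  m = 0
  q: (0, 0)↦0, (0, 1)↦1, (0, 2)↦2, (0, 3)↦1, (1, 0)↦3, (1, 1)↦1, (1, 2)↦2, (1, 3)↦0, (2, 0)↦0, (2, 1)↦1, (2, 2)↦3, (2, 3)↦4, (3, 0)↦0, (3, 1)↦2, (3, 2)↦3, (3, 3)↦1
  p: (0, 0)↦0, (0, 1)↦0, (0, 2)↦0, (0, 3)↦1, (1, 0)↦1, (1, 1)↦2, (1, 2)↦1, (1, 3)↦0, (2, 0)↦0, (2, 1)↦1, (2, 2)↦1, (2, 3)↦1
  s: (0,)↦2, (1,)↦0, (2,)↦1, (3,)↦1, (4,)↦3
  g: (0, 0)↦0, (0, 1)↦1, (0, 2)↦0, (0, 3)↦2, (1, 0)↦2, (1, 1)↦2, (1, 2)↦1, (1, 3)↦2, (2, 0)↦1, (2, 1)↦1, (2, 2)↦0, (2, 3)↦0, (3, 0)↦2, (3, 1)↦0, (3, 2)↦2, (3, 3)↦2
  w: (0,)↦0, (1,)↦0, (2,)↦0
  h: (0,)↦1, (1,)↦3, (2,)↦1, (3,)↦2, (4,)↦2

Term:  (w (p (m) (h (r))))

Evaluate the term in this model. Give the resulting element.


  m = 0
  r = 0
  (h (r)) = h(0,) = 1
  (p (m) (h (r))) = p(0, 1) = 0
  (w (p (m) (h (r)))) = w(0,) = 0

value = 0


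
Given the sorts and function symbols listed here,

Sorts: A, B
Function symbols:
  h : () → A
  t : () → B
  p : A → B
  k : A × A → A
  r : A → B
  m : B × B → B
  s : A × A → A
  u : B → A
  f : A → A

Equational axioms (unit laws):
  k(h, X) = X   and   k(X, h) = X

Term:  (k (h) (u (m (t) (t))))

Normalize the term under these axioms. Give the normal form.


normal form = (u (m (t) (t)))

1. (k (h) (u (m (t) (t))))  →  (u (m (t) (t)))


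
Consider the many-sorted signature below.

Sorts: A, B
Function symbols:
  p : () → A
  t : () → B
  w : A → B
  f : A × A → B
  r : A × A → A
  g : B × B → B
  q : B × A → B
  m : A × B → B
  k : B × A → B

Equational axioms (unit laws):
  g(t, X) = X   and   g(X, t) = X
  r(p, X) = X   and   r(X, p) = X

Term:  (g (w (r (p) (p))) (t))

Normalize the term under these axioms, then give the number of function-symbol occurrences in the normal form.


1. (g (w (r (p) (p))) (t))  →  (w (r (p) (p)))
2. (w (r (p) (p)))  →  (w (p))
normal form: (w (p))

size = 2


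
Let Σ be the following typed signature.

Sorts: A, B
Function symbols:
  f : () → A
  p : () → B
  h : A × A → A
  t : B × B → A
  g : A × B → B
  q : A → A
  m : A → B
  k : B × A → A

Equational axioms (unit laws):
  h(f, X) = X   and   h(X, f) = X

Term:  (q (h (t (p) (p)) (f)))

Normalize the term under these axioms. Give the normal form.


normal form = (q (t (p) (p)))

1. (q (h (t (p) (p)) (f)))  →  (q (t (p) (p)))


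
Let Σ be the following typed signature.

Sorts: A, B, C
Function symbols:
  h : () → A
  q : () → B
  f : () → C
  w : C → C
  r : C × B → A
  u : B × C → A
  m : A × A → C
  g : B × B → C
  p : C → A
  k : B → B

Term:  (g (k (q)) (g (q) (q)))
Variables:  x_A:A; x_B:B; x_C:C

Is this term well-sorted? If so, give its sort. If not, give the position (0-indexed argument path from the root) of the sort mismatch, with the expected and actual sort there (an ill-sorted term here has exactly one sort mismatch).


ill-sorted at position [1]: expected B, got C

    (q) : B
  (k (q)) : B
    (q) : B
    (q) : B
  (g (q) (q)) : C
(g (k (q)) (g (q) (q))) : ✗ arg 1 at [1] has sort C, expected B


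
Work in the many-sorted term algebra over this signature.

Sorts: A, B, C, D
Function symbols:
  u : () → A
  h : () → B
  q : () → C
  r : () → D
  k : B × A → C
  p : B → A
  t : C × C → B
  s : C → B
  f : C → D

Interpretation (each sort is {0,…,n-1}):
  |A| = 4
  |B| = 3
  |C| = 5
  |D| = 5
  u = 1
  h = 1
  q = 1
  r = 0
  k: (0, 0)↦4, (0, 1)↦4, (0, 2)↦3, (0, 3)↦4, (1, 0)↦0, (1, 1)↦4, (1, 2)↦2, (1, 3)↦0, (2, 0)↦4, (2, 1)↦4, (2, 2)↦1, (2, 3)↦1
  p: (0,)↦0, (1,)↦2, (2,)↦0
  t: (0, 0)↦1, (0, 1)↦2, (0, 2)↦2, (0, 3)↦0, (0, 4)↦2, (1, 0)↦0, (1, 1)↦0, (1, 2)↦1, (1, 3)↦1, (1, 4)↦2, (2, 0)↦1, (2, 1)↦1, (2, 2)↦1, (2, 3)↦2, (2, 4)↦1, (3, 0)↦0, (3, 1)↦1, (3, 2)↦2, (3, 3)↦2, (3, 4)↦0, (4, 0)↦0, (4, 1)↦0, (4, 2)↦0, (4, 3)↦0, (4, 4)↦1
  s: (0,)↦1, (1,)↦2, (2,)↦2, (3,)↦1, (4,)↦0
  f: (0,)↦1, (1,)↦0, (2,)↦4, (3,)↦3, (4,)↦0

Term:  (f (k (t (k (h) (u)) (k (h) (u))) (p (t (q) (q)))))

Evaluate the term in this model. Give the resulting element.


value = 1

  h = 1
  u = 1
  (k (h) (u)) = k(1, 1) = 4
  h = 1
  u = 1
  (k (h) (u)) = k(1, 1) = 4
  (t (k (h) (u)) (k (h) (u))) = t(4, 4) = 1
  q = 1
  q = 1
  (t (q) (q)) = t(1, 1) = 0
  (p (t (q) (q))) = p(0,) = 0
  (k (t (k (h) (u)) (k (h) (u))) (p (t (q) (q)))) = k(1, 0) = 0
  (f (k (t (k (h) (u)) (k (h) (u))) (p (t (q) (q))))) = f(0,) = 1


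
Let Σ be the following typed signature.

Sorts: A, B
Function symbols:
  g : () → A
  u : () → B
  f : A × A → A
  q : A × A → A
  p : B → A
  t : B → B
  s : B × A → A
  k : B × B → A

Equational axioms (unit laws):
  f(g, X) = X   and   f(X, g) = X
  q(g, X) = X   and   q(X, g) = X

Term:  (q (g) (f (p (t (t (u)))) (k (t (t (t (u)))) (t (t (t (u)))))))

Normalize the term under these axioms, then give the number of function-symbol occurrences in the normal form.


1. (q (g) (f (p (t (t (u)))) (k (t (t (t (u)))) (t (t (t (u)))))))  →  (f (p (t (t (u)))) (k (t (t (t (u)))) (t (t (t (u))))))
normal form: (f (p (t (t (u)))) (k (t (t (t (u)))) (t (t (t (u))))))

size = 14


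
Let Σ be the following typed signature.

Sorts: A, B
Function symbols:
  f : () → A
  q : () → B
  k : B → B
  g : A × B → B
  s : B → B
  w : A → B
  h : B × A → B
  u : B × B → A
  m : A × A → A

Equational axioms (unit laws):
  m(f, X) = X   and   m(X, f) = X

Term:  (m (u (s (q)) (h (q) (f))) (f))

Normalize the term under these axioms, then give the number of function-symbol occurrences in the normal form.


1. (m (u (s (q)) (h (q) (f))) (f))  →  (u (s (q)) (h (q) (f)))
normal form: (u (s (q)) (h (q) (f)))

size = 6


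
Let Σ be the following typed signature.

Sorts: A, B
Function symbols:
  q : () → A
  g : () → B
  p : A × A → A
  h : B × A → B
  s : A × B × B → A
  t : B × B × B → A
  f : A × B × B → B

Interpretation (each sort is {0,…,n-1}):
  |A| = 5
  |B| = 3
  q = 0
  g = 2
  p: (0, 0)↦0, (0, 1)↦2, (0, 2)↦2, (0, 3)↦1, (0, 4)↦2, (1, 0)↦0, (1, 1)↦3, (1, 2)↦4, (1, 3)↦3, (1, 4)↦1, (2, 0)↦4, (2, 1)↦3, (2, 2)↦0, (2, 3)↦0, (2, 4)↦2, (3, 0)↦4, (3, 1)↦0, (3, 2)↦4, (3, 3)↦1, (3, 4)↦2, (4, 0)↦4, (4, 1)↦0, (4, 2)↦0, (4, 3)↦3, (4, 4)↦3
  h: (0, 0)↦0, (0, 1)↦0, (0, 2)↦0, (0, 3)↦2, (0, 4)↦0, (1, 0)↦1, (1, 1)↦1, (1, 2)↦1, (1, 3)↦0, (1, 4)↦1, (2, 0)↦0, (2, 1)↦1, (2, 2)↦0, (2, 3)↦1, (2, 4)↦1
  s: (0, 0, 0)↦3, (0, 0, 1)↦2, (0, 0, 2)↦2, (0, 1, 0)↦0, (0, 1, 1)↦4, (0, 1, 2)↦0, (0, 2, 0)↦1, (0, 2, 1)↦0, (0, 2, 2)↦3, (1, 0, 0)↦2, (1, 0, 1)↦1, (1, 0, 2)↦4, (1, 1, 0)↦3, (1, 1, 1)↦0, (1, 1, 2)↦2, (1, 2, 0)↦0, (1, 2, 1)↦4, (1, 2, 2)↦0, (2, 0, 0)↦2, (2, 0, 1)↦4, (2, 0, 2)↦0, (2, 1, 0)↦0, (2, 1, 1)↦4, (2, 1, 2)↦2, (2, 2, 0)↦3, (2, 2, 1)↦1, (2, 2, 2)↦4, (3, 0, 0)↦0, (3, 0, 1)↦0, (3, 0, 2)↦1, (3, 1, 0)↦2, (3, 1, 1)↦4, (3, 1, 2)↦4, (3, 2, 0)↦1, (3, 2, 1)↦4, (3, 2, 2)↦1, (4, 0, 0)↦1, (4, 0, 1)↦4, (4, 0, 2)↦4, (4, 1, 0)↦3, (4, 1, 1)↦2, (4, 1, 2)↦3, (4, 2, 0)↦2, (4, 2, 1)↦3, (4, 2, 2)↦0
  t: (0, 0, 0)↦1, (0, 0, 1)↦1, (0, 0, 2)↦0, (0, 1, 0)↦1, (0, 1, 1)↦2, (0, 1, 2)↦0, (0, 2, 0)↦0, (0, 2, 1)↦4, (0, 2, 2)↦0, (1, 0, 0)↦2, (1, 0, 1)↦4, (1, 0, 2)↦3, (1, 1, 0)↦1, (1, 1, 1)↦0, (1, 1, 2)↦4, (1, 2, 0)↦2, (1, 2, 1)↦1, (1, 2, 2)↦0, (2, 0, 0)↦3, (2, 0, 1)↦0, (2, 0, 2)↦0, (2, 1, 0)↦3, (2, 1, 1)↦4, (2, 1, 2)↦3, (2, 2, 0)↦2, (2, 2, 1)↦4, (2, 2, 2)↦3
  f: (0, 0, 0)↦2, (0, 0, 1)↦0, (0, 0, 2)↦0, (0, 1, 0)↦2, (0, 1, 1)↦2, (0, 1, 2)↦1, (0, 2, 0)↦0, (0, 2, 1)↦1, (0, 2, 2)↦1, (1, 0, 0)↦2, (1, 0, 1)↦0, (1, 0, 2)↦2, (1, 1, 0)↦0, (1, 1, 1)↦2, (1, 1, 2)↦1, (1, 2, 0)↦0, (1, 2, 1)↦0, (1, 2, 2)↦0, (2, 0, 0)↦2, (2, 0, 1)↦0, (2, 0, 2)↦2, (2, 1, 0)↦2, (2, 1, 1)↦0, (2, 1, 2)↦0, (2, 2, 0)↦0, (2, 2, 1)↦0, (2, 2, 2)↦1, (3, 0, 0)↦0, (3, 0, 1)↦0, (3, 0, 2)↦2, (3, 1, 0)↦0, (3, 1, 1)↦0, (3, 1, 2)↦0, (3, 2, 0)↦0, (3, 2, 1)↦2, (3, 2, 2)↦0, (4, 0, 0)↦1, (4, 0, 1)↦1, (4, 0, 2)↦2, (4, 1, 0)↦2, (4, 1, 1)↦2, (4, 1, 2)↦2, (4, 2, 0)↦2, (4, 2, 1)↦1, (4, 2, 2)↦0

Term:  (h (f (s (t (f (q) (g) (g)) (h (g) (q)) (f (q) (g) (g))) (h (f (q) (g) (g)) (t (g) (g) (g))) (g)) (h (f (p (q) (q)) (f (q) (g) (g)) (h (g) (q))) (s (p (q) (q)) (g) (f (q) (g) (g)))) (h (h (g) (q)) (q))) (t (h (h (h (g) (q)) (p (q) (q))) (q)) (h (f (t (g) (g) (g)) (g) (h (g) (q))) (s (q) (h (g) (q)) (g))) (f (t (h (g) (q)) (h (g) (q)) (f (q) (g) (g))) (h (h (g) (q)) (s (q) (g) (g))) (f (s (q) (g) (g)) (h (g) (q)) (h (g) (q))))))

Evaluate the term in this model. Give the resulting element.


  q = 0
  g = 2
  g = 2
  (f (q) (g) (g)) = f(0, 2, 2) = 1
  g = 2
  q = 0
  (h (g) (q)) = h(2, 0) = 0
  q = 0
  g = 2
  g = 2
  (f (q) (g) (g)) = f(0, 2, 2) = 1
  (t (f (q) (g) (g)) (h (g) (q)) (f (q) (g) (g))) = t(1, 0, 1) = 4
  q = 0
  g = 2
  g = 2
  (f (q) (g) (g)) = f(0, 2, 2) = 1
  g = 2
  g = 2
  g = 2
  (t (g) (g) (g)) = t(2, 2, 2) = 3
  (h (f (q) (g) (g)) (t (g) (g) (g))) = h(1, 3) = 0
  g = 2
  (s (t (f (q) (g) (g)) (h (g) (q)) (f (q) (g) (g))) (h (f (q) (g) (g)) (t (g) (g) (g))) (g)) = s(4, 0, 2) = 4
  q = 0
  q = 0
  (p (q) (q)) = p(0, 0) = 0
  q = 0
  g = 2
  g = 2
  (f (q) (g) (g)) = f(0, 2, 2) = 1
  g = 2
  q = 0
  (h (g) (q)) = h(2, 0) = 0
  (f (p (q) (q)) (f (q) (g) (g)) (h (g) (q))) = f(0, 1, 0) = 2
  q = 0
  q = 0
  (p (q) (q)) = p(0, 0) = 0
  g = 2
  q = 0
  g = 2
  g = 2
  (f (q) (g) (g)) = f(0, 2, 2) = 1
  (s (p (q) (q)) (g) (f (q) (g) (g))) = s(0, 2, 1) = 0
  (h (f (p (q) (q)) (f (q) (g) (g)) (h (g) (q))) (s (p (q) (q)) (g) (f (q) (g) (g)))) = h(2, 0) = 0
  g = 2
  q = 0
  (h (g) (q)) = h(2, 0) = 0
  q = 0
  (h (h (g) (q)) (q)) = h(0, 0) = 0
  (f (s (t (f (q) (g) (g)) (h (g) (q)) (f (q) (g) (g))) (h (f (q) (g) (g)) (t (g) (g) (g))) (g)) (h (f (p (q) (q)) (f (q) (g) (g)) (h (g) (q))) (s (p (q) (q)) (g) (f (q) (g) (g)))) (h (h (g) (q)) (q))) = f(4, 0, 0) = 1
  g = 2
  q = 0
  (h (g) (q)) = h(2, 0) = 0
  q = 0
  q = 0
  (p (q) (q)) = p(0, 0) = 0
  (h (h (g) (q)) (p (q) (q))) = h(0, 0) = 0
  q = 0
  (h (h (h (g) (q)) (p (q) (q))) (q)) = h(0, 0) = 0
  g = 2
  g = 2
  g = 2
  (t (g) (g) (g)) = t(2, 2, 2) = 3
  g = 2
  g = 2
  q = 0
  (h (g) (q)) = h(2, 0) = 0
  (f (t (g) (g) (g)) (g) (h (g) (q))) = f(3, 2, 0) = 0
  q = 0
  g = 2
  q = 0
  (h (g) (q)) = h(2, 0) = 0
  g = 2
  (s (q) (h (g) (q)) (g)) = s(0, 0, 2) = 2
  (h (f (t (g) (g) (g)) (g) (h (g) (q))) (s (q) (h (g) (q)) (g))) = h(0, 2) = 0
  g = 2
  q = 0
  (h (g) (q)) = h(2, 0) = 0
  g = 2
  q = 0
  (h (g) (q)) = h(2, 0) = 0
  q = 0
  g = 2
  g = 2
  (f (q) (g) (g)) = f(0, 2, 2) = 1
  (t (h (g) (q)) (h (g) (q)) (f (q) (g) (g))) = t(0, 0, 1) = 1
  g = 2
  q = 0
  (h (g) (q)) = h(2, 0) = 0
  q = 0
  g = 2
  g = 2
  (s (q) (g) (g)) = s(0, 2, 2) = 3
  (h (h (g) (q)) (s (q) (g) (g))) = h(0, 3) = 2
  q = 0
  g = 2
  g = 2
  (s (q) (g) (g)) = s(0, 2, 2) = 3
  g = 2
  q = 0
  (h (g) (q)) = h(2, 0) = 0
  g = 2
  q = 0
  (h (g) (q)) = h(2, 0) = 0
  (f (s (q) (g) (g)) (h (g) (q)) (h (g) (q))) = f(3, 0, 0) = 0
  (f (t (h (g) (q)) (h (g) (q)) (f (q) (g) (g))) (h (h (g) (q)) (s (q) (g) (g))) (f (s (q) (g) (g)) (h (g) (q)) (h (g) (q)))) = f(1, 2, 0) = 0
  (t (h (h (h (g) (q)) (p (q) (q))) (q)) (h (f (t (g) (g) (g)) (g) (h (g) (q))) (s (q) (h (g) (q)) (g))) (f (t (h (g) (q)) (h (g) (q)) (f (q) (g) (g))) (h (h (g) (q)) (s (q) (g) (g))) (f (s (q) (g) (g)) (h (g) (q)) (h (g) (q))))) = t(0, 0, 0) = 1
  (h (f (s (t (f (q) (g) (g)) (h (g) (q)) (f (q) (g) (g))) (h (f (q) (g) (g)) (t (g) (g) (g))) (g)) (h (f (p (q) (q)) (f (q) (g) (g)) (h (g) (q))) (s (p (q) (q)) (g) (f (q) (g) (g)))) (h (h (g) (q)) (q))) (t (h (h (h (g) (q)) (p (q) (q))) (q)) (h (f (t (g) (g) (g)) (g) (h (g) (q))) (s (q) (h (g) (q)) (g))) (f (t (h (g) (q)) (h (g) (q)) (f (q) (g) (g))) (h (h (g) (q)) (s (q) (g) (g))) (f (s (q) (g) (g)) (h (g) (q)) (h (g) (q)))))) = h(1, 1) = 1

value = 1
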